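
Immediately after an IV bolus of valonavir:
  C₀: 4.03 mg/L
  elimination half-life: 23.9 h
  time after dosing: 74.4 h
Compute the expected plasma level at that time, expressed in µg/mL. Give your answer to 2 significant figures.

k = ln2 / t½ = 0.693147 / 23.9 = 0.02900 h⁻¹
C = C₀ · e^(−k·t) = 4.030 × e^(−0.02900 × 74.4)
  = 4.030 × 0.1156 = 0.4659 mg/L
(0.4659 mg/L = 0.4659 µg/mL)

0.47 µg/mL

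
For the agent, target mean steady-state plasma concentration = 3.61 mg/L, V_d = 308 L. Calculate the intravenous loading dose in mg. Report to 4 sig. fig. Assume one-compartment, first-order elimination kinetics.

LD = Css × Vd = 3.61 × 308 = 1112 mg

1112 mg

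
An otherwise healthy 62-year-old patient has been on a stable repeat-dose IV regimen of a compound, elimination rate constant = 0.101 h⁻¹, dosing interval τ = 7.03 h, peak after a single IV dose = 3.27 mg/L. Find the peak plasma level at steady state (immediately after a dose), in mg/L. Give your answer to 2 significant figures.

6.4 mg/L

e^(−kτ) = e^(−0.1010 × 7.03) = 0.4916
Accumulation ratio R = 1 / (1 − e^(−kτ)) = 1 / (1 − 0.4916) = 1.967
Steady-state peak = C₀ × R = 3.27 × 1.967 = 6.432 mg/L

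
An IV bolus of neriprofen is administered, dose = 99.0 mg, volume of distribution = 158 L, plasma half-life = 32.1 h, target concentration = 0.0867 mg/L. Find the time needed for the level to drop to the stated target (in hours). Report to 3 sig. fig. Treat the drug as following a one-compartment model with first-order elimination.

C₀ = Dose / Vd = 99.00 / 158 = 0.6266 mg/L
k = ln2 / t½ = 0.693147 / 32.1 = 0.02159 h⁻¹
t = ln(C₀ / C) / k = ln(0.6266 / 0.0867) / 0.02159
  = ln(7.227) / 0.02159 = 1.978 / 0.02159 = 91.62 h

91.6 h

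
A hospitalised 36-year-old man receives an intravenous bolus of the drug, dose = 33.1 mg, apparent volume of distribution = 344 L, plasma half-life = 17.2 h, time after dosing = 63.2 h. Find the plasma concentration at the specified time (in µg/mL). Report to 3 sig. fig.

C₀ = Dose / Vd = 33.10 / 344 = 0.09622 mg/L
k = ln2 / t½ = 0.693147 / 17.2 = 0.04030 h⁻¹
C = C₀ · e^(−k·t) = 0.09622 × e^(−0.04030 × 63.2)
  = 0.09622 × 0.07832 = 0.007536 mg/L
(0.007536 mg/L = 0.007536 µg/mL)

0.00754 µg/mL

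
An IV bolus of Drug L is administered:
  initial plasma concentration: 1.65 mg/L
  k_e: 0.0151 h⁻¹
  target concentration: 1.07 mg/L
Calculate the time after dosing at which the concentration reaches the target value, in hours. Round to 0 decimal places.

29 h

t = ln(C₀ / C) / k = ln(1.650 / 1.07) / 0.01510
  = ln(1.542) / 0.01510 = 0.4331 / 0.01510 = 28.68 h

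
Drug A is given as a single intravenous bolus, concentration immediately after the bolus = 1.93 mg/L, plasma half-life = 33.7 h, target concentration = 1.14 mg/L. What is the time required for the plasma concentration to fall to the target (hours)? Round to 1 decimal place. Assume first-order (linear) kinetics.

25.6 h

k = ln2 / t½ = 0.693147 / 33.7 = 0.02057 h⁻¹
t = ln(C₀ / C) / k = ln(1.930 / 1.14) / 0.02057
  = ln(1.693) / 0.02057 = 0.5265 / 0.02057 = 25.60 h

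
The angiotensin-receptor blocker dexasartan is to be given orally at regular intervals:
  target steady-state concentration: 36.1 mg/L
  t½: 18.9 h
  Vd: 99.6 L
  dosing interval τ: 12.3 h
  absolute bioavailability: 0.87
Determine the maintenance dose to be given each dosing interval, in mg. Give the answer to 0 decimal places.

1864 mg

k = ln2 / t½ = 0.693147 / 18.9 = 0.03667 h⁻¹
CL = k × Vd = 0.03667 × 99.6 = 3.652 L/h
At steady state, F × (Dose/τ) = Css × CL.
Dose = Css × CL × τ / F = 36.1 × 3.652 × 12.3 / 0.87 = 1864 mg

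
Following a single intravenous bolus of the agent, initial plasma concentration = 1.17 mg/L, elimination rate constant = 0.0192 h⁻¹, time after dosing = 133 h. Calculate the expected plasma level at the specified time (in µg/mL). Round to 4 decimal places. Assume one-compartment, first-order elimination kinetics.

C = C₀ · e^(−k·t) = 1.170 × e^(−0.01920 × 133)
  = 1.170 × 0.07780 = 0.09103 mg/L
(0.09103 mg/L = 0.09103 µg/mL)

0.0910 µg/mL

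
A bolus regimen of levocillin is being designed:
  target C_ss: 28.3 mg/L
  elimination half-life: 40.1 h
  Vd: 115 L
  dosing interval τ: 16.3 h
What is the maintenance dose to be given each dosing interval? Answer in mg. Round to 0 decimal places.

917 mg

k = ln2 / t½ = 0.693147 / 40.1 = 0.01729 h⁻¹
CL = k × Vd = 0.01729 × 115 = 1.988 L/h
At steady state, Dose/τ = Css × CL.
Dose = Css × CL × τ = 28.3 × 1.988 × 16.3 = 917.0 mg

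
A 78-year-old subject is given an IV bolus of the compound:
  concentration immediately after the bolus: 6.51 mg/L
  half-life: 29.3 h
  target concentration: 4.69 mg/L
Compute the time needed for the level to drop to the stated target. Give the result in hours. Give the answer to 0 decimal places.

k = ln2 / t½ = 0.693147 / 29.3 = 0.02366 h⁻¹
t = ln(C₀ / C) / k = ln(6.510 / 4.69) / 0.02366
  = ln(1.388) / 0.02366 = 0.3279 / 0.02366 = 13.86 h

14 h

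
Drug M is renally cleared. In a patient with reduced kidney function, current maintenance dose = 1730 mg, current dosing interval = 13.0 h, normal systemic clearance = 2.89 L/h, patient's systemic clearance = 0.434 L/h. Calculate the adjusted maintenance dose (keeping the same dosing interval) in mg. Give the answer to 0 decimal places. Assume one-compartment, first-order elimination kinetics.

To keep the same average steady-state level, dosing rate must scale with clearance.
CL ratio = 0.434 / 2.89 = 0.1502
New dose (same interval) = 1730 × 0.1502 = 259.8 mg

260 mg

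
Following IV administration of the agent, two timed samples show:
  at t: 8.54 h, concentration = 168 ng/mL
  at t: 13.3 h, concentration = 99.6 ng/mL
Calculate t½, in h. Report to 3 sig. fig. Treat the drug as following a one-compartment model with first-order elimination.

6.31 h

k = ln(C₁/C₂) / (t₂ − t₁) = ln(168/99.6) / (13.3 − 8.54)
  = 0.5228 / 4.760 = 0.1098 h⁻¹
t½ = ln2 / k = 0.693147 / 0.1098 = 6.313 h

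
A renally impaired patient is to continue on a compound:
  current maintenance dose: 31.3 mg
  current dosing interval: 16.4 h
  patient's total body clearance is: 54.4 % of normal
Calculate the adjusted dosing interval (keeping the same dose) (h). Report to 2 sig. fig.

30 h

To keep the same average steady-state level, dosing rate must scale with clearance.
CL ratio = 54.4 / 100 = 0.5440
New interval (same dose) = 16.4 / 0.5440 = 30.15 h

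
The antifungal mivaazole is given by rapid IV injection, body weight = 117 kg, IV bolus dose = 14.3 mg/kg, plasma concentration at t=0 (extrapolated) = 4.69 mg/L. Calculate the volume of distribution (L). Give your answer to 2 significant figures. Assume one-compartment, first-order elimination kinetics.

360 L

Dose = 14.3 × 117 = 1673 mg
Vd = Dose / C₀ = 1673 / 4.69 = 356.7 L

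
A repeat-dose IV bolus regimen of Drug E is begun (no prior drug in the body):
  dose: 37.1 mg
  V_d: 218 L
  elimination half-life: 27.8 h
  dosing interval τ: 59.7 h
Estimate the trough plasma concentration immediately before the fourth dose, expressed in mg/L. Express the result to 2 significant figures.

0.049 mg/L

C₀ per dose = Dose / Vd = 37.1 / 218 = 0.1702 mg/L
k = ln2 / t½ = 0.693147 / 27.8 = 0.02493 h⁻¹
Fraction remaining after one interval: r = e^(−kτ) = e^(−0.02493 × 59.7) = 0.2258
Before dose 4, 3 doses have been given (aged 1τ, 2τ, 3τ).
C_trough = C₀ × (r + r² + … + r^3) = C₀ × r(1−r^3)/(1−r)
        = 0.1702 × 0.2258 × (1 − 0.01151) / (1 − 0.2258) = 0.04907 mg/L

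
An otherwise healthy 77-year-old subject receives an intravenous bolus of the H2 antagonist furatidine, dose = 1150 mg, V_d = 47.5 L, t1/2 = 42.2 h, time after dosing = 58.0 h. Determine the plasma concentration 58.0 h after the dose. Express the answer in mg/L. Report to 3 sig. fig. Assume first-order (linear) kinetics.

C₀ = Dose / Vd = 1150 / 47.5 = 24.21 mg/L
k = ln2 / t½ = 0.693147 / 42.2 = 0.01643 h⁻¹
C = C₀ · e^(−k·t) = 24.21 × e^(−0.01643 × 58.0)
  = 24.21 × 0.3856 = 9.335 mg/L

9.34 mg/L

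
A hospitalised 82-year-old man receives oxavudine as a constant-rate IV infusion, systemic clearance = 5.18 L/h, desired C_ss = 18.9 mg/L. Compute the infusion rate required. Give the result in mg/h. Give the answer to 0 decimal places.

98 mg/h

At steady state, infusion rate R₀ = Css × CL = 18.9 × 5.180 = 97.90 mg/h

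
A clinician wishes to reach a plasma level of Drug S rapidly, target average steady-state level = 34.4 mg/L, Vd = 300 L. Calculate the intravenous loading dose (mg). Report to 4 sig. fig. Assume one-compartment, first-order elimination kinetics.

LD = Css × Vd = 34.4 × 300 = 10320 mg

10320 mg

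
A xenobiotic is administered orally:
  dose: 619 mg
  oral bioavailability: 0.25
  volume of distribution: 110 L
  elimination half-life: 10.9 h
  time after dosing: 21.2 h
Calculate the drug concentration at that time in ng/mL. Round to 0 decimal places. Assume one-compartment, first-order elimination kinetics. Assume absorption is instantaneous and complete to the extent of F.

Amount reaching circulation = F × Dose = 0.25 × 619.0 = 154.8 mg
C₀ = F·Dose / Vd = 154.8 / 110 = 1.407 mg/L
k = ln2 / t½ = 0.693147 / 10.9 = 0.06359 h⁻¹
C = C₀ · e^(−k·t) = 1.407 × e^(−0.06359 × 21.2)
  = 1.407 × 0.2597 = 0.3654 mg/L
Convert: 0.3654 mg/L × 1000 = 365.4 ng/mL

365 ng/mL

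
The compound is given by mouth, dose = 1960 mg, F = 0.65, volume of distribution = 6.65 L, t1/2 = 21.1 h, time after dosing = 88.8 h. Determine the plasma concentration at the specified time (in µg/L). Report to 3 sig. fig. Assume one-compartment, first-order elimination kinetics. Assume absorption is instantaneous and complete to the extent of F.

Amount reaching circulation = F × Dose = 0.65 × 1960 = 1274 mg
C₀ = F·Dose / Vd = 1274 / 6.65 = 191.6 mg/L
k = ln2 / t½ = 0.693147 / 21.1 = 0.03285 h⁻¹
C = C₀ · e^(−k·t) = 191.6 × e^(−0.03285 × 88.8)
  = 191.6 × 0.05409 = 10.36 mg/L
Convert: 10.36 mg/L × 1000 = 10360 µg/L

10400 µg/L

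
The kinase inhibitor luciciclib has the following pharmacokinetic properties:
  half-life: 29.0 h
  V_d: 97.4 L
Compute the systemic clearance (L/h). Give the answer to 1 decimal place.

k = ln2 / t½ = 0.693147 / 29.0 = 0.02390 h⁻¹
CL = k × Vd = 0.02390 × 97.4 = 2.328 L/h

2.3 L/h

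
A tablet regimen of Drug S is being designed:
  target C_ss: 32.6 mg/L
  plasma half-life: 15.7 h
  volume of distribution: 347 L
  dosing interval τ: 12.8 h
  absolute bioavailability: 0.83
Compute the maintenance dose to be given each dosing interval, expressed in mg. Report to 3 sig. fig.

7700 mg

k = ln2 / t½ = 0.693147 / 15.7 = 0.04415 h⁻¹
CL = k × Vd = 0.04415 × 347 = 15.32 L/h
At steady state, F × (Dose/τ) = Css × CL.
Dose = Css × CL × τ / F = 32.6 × 15.32 × 12.8 / 0.83 = 7702 mg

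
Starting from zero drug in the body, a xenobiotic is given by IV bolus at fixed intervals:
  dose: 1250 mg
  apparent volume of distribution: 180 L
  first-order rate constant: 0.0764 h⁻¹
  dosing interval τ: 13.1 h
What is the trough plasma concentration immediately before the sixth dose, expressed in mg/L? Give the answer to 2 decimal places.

4.01 mg/L

C₀ per dose = Dose / Vd = 1250 / 180 = 6.944 mg/L
Fraction remaining after one interval: r = e^(−kτ) = e^(−0.07640 × 13.1) = 0.3676
Before dose 6, 5 doses have been given (aged 1τ, 2τ, 3τ, 4τ, 5τ).
C_trough = C₀ × (r + r² + … + r^5) = C₀ × r(1−r^5)/(1−r)
        = 6.944 × 0.3676 × (1 − 0.006712) / (1 − 0.3676) = 4.009 mg/L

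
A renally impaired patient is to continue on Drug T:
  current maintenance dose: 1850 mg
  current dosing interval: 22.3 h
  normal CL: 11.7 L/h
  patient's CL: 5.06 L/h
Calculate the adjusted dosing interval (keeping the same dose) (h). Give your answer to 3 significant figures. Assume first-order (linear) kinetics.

To keep the same average steady-state level, dosing rate must scale with clearance.
CL ratio = 5.06 / 11.7 = 0.4325
New interval (same dose) = 22.3 / 0.4325 = 51.56 h

51.6 h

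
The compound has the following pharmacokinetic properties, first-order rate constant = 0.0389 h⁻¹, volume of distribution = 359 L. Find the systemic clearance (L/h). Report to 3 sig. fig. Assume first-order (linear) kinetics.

CL = k × Vd = 0.0389 × 359 = 13.97 L/h

14.0 L/h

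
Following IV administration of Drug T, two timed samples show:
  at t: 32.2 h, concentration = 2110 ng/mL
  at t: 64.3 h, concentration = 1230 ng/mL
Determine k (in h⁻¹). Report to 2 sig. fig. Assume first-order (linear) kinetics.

0.017 h⁻¹

k = ln(C₁/C₂) / (t₂ − t₁) = ln(2110/1230) / (64.3 − 32.2)
  = 0.5397 / 32.10 = 0.01681 h⁻¹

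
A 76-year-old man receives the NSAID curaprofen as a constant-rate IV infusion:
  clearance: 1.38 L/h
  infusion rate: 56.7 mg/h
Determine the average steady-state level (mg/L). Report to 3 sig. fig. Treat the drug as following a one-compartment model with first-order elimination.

41.1 mg/L

At steady state Css = R₀ / CL = 56.7 / 1.380 = 41.09 mg/L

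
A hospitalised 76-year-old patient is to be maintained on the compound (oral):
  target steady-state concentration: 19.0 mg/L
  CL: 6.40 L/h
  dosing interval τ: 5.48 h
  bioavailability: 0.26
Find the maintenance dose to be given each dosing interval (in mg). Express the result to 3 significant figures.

2560 mg

At steady state, F × (Dose/τ) = Css × CL.
Dose = Css × CL × τ / F = 19.0 × 6.400 × 5.48 / 0.26 = 2563 mg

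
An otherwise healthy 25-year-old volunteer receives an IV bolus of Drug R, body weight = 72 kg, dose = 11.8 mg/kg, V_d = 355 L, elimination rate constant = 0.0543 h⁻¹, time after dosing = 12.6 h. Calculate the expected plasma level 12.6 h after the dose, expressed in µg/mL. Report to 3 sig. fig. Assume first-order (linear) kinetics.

1.21 µg/mL

Total dose = 11.8 × 72 = 849.6 mg
C₀ = Dose / Vd = 849.6 / 355 = 2.393 mg/L
C = C₀ · e^(−k·t) = 2.393 × e^(−0.05430 × 12.6)
  = 2.393 × 0.5045 = 1.207 mg/L
(1.207 mg/L = 1.207 µg/mL)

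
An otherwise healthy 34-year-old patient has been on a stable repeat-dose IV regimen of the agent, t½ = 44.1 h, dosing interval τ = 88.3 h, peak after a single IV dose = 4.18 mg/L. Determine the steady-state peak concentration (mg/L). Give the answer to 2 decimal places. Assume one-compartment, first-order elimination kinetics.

5.57 mg/L

k = ln2 / t½ = 0.693147 / 44.1 = 0.01572 h⁻¹
e^(−kτ) = e^(−0.01572 × 88.3) = 0.2496
Accumulation ratio R = 1 / (1 − e^(−kτ)) = 1 / (1 − 0.2496) = 1.333
Steady-state peak = C₀ × R = 4.18 × 1.333 = 5.572 mg/L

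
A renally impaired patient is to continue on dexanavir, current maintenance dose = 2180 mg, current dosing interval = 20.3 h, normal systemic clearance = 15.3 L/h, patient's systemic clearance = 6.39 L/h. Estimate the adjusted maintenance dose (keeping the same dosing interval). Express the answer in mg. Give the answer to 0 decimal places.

910 mg

To keep the same average steady-state level, dosing rate must scale with clearance.
CL ratio = 6.39 / 15.3 = 0.4176
New dose (same interval) = 2180 × 0.4176 = 910.4 mg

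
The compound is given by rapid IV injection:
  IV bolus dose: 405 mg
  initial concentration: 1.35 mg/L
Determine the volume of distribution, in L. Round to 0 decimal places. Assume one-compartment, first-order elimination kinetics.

300 L

Vd = Dose / C₀ = 405.0 / 1.35 = 300.0 L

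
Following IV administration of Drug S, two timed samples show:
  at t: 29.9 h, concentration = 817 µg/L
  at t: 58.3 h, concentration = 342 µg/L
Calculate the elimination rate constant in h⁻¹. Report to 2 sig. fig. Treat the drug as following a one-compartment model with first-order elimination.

0.031 h⁻¹

k = ln(C₁/C₂) / (t₂ − t₁) = ln(817/342) / (58.3 − 29.9)
  = 0.8708 / 28.40 = 0.03066 h⁻¹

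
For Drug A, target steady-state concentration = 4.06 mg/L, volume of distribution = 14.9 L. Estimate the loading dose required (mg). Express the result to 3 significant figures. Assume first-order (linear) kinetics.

60.5 mg

LD = Css × Vd = 4.06 × 14.9 = 60.49 mg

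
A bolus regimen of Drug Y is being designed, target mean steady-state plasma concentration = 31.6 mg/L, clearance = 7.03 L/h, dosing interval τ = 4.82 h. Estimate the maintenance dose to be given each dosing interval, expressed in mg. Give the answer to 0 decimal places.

At steady state, Dose/τ = Css × CL.
Dose = Css × CL × τ = 31.6 × 7.030 × 4.82 = 1071 mg

1071 mg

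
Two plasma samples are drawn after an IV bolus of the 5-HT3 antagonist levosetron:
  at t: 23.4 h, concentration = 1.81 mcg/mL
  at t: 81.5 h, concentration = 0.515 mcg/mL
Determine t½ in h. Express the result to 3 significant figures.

k = ln(C₁/C₂) / (t₂ − t₁) = ln(1.81/0.515) / (81.5 − 23.4)
  = 1.257 / 58.10 = 0.02164 h⁻¹
t½ = ln2 / k = 0.693147 / 0.02164 = 32.03 h

32.0 h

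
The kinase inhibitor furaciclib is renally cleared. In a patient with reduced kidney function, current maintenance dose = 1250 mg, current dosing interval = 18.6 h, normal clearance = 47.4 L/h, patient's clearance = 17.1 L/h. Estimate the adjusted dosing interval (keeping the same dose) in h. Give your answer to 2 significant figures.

52 h

To keep the same average steady-state level, dosing rate must scale with clearance.
CL ratio = 17.1 / 47.4 = 0.3608
New interval (same dose) = 18.6 / 0.3608 = 51.55 h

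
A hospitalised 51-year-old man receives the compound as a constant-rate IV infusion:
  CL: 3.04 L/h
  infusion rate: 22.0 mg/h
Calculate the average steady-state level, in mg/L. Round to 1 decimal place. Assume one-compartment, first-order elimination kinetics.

At steady state Css = R₀ / CL = 22.0 / 3.040 = 7.237 mg/L

7.2 mg/L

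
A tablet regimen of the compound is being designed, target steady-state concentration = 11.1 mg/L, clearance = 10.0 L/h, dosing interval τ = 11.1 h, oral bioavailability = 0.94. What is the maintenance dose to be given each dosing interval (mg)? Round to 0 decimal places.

1311 mg

At steady state, F × (Dose/τ) = Css × CL.
Dose = Css × CL × τ / F = 11.1 × 10.00 × 11.1 / 0.94 = 1311 mg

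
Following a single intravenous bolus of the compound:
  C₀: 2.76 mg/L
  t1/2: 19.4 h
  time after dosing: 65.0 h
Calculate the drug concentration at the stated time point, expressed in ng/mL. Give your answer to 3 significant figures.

k = ln2 / t½ = 0.693147 / 19.4 = 0.03573 h⁻¹
C = C₀ · e^(−k·t) = 2.760 × e^(−0.03573 × 65.0)
  = 2.760 × 0.09803 = 0.2706 mg/L
Convert: 0.2706 mg/L × 1000 = 270.6 ng/mL

271 ng/mL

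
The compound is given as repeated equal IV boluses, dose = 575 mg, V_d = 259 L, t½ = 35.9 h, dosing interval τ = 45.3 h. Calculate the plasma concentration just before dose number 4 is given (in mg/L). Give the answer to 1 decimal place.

C₀ per dose = Dose / Vd = 575 / 259 = 2.220 mg/L
k = ln2 / t½ = 0.693147 / 35.9 = 0.01931 h⁻¹
Fraction remaining after one interval: r = e^(−kτ) = e^(−0.01931 × 45.3) = 0.4170
Before dose 4, 3 doses have been given (aged 1τ, 2τ, 3τ).
C_trough = C₀ × (r + r² + … + r^3) = C₀ × r(1−r^3)/(1−r)
        = 2.220 × 0.4170 × (1 − 0.07251) / (1 − 0.4170) = 1.473 mg/L

1.5 mg/L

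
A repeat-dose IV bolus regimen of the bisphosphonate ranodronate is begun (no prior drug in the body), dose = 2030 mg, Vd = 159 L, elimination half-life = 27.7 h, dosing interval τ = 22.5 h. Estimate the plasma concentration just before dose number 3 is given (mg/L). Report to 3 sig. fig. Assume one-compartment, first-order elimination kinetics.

11.4 mg/L

C₀ per dose = Dose / Vd = 2030 / 159 = 12.77 mg/L
k = ln2 / t½ = 0.693147 / 27.7 = 0.02502 h⁻¹
Fraction remaining after one interval: r = e^(−kτ) = e^(−0.02502 × 22.5) = 0.5695
Before dose 3, 2 doses have been given (aged 1τ, 2τ).
C_trough = C₀ × (r + r²) = 12.77 × (0.5695 + 0.3243) = 11.41 mg/L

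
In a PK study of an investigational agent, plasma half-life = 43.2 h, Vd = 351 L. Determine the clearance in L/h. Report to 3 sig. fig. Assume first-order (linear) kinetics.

5.63 L/h

k = ln2 / t½ = 0.693147 / 43.2 = 0.01605 h⁻¹
CL = k × Vd = 0.01605 × 351 = 5.634 L/h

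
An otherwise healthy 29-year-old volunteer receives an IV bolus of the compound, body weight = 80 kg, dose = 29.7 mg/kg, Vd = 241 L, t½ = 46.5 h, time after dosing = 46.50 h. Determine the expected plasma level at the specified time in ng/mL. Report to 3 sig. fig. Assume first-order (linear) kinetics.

Total dose = 29.7 × 80 = 2376 mg
C₀ = Dose / Vd = 2376 / 241 = 9.859 mg/L
k = ln2 / t½ = 0.693147 / 46.5 = 0.01491 h⁻¹
t / t½ = 46.50 / 46.5 = 1 half-lives
C = C₀ × (1/2)^1 = 9.859 × 0.5000 = 4.930 mg/L
Convert: 4.930 mg/L × 1000 = 4930 ng/mL

4930 ng/mL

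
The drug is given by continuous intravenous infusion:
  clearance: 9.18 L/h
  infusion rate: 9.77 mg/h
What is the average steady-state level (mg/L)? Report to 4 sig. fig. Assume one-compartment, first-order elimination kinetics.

At steady state Css = R₀ / CL = 9.77 / 9.180 = 1.064 mg/L

1.064 mg/L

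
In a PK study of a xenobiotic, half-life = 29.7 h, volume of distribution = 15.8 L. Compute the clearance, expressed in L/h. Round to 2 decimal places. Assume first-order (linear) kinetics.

0.37 L/h

k = ln2 / t½ = 0.693147 / 29.7 = 0.02334 h⁻¹
CL = k × Vd = 0.02334 × 15.8 = 0.3688 L/h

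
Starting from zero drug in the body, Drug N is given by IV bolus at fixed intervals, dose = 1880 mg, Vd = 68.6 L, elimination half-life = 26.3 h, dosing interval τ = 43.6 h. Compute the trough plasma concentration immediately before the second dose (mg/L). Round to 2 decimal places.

C₀ per dose = Dose / Vd = 1880 / 68.6 = 27.41 mg/L
k = ln2 / t½ = 0.693147 / 26.3 = 0.02636 h⁻¹
Fraction remaining after one interval: r = e^(−kτ) = e^(−0.02636 × 43.6) = 0.3169
Before dose 2, 1 dose has been given (aged 1τ).
C_trough = C₀ × r = 27.41 × 0.3169 = 8.686 mg/L

8.69 mg/L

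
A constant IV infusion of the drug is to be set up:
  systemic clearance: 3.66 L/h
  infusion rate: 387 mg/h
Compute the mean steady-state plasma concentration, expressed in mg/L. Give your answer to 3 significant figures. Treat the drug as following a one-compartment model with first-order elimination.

At steady state Css = R₀ / CL = 387 / 3.660 = 105.7 mg/L

106 mg/L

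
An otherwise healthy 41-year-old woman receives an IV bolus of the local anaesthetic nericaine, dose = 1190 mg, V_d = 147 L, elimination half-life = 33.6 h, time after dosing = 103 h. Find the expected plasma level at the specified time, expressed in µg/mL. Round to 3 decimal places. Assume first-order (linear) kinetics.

C₀ = Dose / Vd = 1190 / 147 = 8.095 mg/L
k = ln2 / t½ = 0.693147 / 33.6 = 0.02063 h⁻¹
C = C₀ · e^(−k·t) = 8.095 × e^(−0.02063 × 103)
  = 8.095 × 0.1194 = 0.9665 mg/L
(0.9665 mg/L = 0.9665 µg/mL)

0.967 µg/mL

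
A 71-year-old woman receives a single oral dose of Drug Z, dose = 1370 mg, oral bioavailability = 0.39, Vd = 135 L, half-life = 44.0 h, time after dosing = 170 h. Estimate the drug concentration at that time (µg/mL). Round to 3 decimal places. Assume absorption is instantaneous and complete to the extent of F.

Amount reaching circulation = F × Dose = 0.39 × 1370 = 534.3 mg
C₀ = F·Dose / Vd = 534.3 / 135 = 3.958 mg/L
k = ln2 / t½ = 0.693147 / 44.0 = 0.01575 h⁻¹
C = C₀ · e^(−k·t) = 3.958 × e^(−0.01575 × 170)
  = 3.958 × 0.06873 = 0.2720 mg/L
(0.2720 mg/L = 0.2720 µg/mL)

0.272 µg/mL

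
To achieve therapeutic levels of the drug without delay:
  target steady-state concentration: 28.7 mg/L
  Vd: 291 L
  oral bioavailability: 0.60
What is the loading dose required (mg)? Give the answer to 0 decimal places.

13920 mg

LD = Css × Vd / F = 28.7 × 291 / 0.60 = 13920 mg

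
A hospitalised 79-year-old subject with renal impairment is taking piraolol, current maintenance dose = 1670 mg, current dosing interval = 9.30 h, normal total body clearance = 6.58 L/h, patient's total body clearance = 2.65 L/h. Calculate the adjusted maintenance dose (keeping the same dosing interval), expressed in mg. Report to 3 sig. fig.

To keep the same average steady-state level, dosing rate must scale with clearance.
CL ratio = 2.65 / 6.58 = 0.4027
New dose (same interval) = 1670 × 0.4027 = 672.5 mg

673 mg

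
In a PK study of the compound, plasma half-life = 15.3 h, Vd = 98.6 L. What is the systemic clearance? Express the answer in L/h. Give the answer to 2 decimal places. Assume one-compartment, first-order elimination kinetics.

4.47 L/h

k = ln2 / t½ = 0.693147 / 15.3 = 0.04530 h⁻¹
CL = k × Vd = 0.04530 × 98.6 = 4.467 L/h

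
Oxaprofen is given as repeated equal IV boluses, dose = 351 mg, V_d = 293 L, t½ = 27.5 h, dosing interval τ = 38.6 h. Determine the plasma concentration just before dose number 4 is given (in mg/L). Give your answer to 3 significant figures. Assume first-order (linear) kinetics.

C₀ per dose = Dose / Vd = 351 / 293 = 1.198 mg/L
k = ln2 / t½ = 0.693147 / 27.5 = 0.02521 h⁻¹
Fraction remaining after one interval: r = e^(−kτ) = e^(−0.02521 × 38.6) = 0.3779
Before dose 4, 3 doses have been given (aged 1τ, 2τ, 3τ).
C_trough = C₀ × (r + r² + … + r^3) = C₀ × r(1−r^3)/(1−r)
        = 1.198 × 0.3779 × (1 − 0.05397) / (1 − 0.3779) = 0.6885 mg/L

0.689 mg/L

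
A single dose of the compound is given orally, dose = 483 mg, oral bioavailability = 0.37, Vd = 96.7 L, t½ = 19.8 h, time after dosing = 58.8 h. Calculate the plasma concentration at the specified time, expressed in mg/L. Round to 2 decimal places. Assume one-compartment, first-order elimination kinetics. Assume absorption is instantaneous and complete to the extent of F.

0.24 mg/L

Amount reaching circulation = F × Dose = 0.37 × 483.0 = 178.7 mg
C₀ = F·Dose / Vd = 178.7 / 96.7 = 1.848 mg/L
k = ln2 / t½ = 0.693147 / 19.8 = 0.03501 h⁻¹
C = C₀ · e^(−k·t) = 1.848 × e^(−0.03501 × 58.8)
  = 1.848 × 0.1276 = 0.2358 mg/L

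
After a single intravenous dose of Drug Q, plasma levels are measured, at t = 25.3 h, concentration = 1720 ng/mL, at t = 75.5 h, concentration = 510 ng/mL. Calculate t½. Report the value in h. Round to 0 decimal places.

k = ln(C₁/C₂) / (t₂ − t₁) = ln(1720/510) / (75.5 − 25.3)
  = 1.216 / 50.20 = 0.02422 h⁻¹
t½ = ln2 / k = 0.693147 / 0.02422 = 28.62 h

29 h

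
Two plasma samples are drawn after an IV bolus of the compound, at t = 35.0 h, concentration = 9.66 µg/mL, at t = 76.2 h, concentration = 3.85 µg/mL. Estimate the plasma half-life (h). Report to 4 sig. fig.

31.04 h

k = ln(C₁/C₂) / (t₂ − t₁) = ln(9.66/3.85) / (76.2 − 35.0)
  = 0.9199 / 41.20 = 0.02233 h⁻¹
t½ = ln2 / k = 0.693147 / 0.02233 = 31.04 h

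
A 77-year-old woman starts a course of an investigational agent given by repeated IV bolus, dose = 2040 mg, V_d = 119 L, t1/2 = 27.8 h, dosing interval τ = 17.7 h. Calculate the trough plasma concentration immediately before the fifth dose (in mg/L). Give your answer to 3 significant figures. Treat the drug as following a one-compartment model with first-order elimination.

C₀ per dose = Dose / Vd = 2040 / 119 = 17.14 mg/L
k = ln2 / t½ = 0.693147 / 27.8 = 0.02493 h⁻¹
Fraction remaining after one interval: r = e^(−kτ) = e^(−0.02493 × 17.7) = 0.6432
Before dose 5, 4 doses have been given (aged 1τ, 2τ, 3τ, 4τ).
C_trough = C₀ × (r + r² + … + r^4) = C₀ × r(1−r^4)/(1−r)
        = 17.14 × 0.6432 × (1 − 0.1712) / (1 − 0.6432) = 25.61 mg/L

25.6 mg/L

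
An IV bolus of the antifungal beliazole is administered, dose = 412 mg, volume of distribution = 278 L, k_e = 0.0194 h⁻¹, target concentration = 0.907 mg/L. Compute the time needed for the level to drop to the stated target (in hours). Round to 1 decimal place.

25.3 h

C₀ = Dose / Vd = 412.0 / 278 = 1.482 mg/L
t = ln(C₀ / C) / k = ln(1.482 / 0.907) / 0.01940
  = ln(1.634) / 0.01940 = 0.4910 / 0.01940 = 25.31 h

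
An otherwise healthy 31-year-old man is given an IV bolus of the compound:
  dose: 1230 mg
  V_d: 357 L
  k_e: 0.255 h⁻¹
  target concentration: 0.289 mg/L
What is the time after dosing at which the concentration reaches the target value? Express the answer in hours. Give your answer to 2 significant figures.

C₀ = Dose / Vd = 1230 / 357 = 3.445 mg/L
t = ln(C₀ / C) / k = ln(3.445 / 0.289) / 0.2550
  = ln(11.92) / 0.2550 = 2.478 / 0.2550 = 9.718 h

9.7 h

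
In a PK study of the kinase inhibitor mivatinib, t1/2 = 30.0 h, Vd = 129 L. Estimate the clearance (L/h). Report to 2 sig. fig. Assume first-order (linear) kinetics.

3.0 L/h

k = ln2 / t½ = 0.693147 / 30.0 = 0.02310 h⁻¹
CL = k × Vd = 0.02310 × 129 = 2.980 L/h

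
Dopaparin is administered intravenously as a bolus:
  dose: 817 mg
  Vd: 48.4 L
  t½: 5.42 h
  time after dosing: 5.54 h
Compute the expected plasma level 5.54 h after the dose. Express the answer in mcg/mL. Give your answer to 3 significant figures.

C₀ = Dose / Vd = 817.0 / 48.4 = 16.88 mg/L
k = ln2 / t½ = 0.693147 / 5.42 = 0.1279 h⁻¹
C = C₀ · e^(−k·t) = 16.88 × e^(−0.1279 × 5.54)
  = 16.88 × 0.4923 = 8.310 mg/L
(8.310 mg/L = 8.310 mcg/mL)

8.31 mcg/mL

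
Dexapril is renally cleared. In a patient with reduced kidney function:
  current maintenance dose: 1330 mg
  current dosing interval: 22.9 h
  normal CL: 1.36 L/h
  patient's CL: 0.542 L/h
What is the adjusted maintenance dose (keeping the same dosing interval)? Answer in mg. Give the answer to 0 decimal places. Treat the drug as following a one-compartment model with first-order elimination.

To keep the same average steady-state level, dosing rate must scale with clearance.
CL ratio = 0.542 / 1.36 = 0.3985
New dose (same interval) = 1330 × 0.3985 = 530.0 mg

530 mg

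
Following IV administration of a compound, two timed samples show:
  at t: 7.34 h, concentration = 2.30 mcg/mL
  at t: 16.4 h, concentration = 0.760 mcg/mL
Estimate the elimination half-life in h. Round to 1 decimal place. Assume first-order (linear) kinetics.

k = ln(C₁/C₂) / (t₂ − t₁) = ln(2.30/0.760) / (16.4 − 7.34)
  = 1.107 / 9.060 = 0.1222 h⁻¹
t½ = ln2 / k = 0.693147 / 0.1222 = 5.672 h

5.7 h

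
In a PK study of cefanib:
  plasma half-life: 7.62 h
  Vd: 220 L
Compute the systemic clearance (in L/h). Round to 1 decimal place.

k = ln2 / t½ = 0.693147 / 7.62 = 0.09096 h⁻¹
CL = k × Vd = 0.09096 × 220 = 20.01 L/h

20.0 L/h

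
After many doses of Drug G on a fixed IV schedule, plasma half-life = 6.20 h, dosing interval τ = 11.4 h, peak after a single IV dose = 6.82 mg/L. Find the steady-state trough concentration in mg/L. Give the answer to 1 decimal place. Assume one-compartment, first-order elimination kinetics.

k = ln2 / t½ = 0.693147 / 6.20 = 0.1118 h⁻¹
e^(−kτ) = e^(−0.1118 × 11.4) = 0.2796
Accumulation ratio R = 1 / (1 − e^(−kτ)) = 1 / (1 − 0.2796) = 1.388
Steady-state trough = C₀ × R × e^(−kτ) = 6.82 × 1.388 × 0.2796 = 2.647 mg/L

2.6 mg/L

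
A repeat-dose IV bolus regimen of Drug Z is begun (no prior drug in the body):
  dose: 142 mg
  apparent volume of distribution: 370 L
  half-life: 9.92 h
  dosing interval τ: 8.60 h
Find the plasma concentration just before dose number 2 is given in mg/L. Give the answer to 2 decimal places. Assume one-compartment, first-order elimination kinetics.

0.21 mg/L

C₀ per dose = Dose / Vd = 142 / 370 = 0.3838 mg/L
k = ln2 / t½ = 0.693147 / 9.92 = 0.06987 h⁻¹
Fraction remaining after one interval: r = e^(−kτ) = e^(−0.06987 × 8.60) = 0.5483
Before dose 2, 1 dose has been given (aged 1τ).
C_trough = C₀ × r = 0.3838 × 0.5483 = 0.2104 mg/L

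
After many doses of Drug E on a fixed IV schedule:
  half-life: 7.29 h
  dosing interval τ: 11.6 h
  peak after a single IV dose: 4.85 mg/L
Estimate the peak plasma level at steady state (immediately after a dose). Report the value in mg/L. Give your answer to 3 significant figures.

7.26 mg/L

k = ln2 / t½ = 0.693147 / 7.29 = 0.09508 h⁻¹
e^(−kτ) = e^(−0.09508 × 11.6) = 0.3319
Accumulation ratio R = 1 / (1 − e^(−kτ)) = 1 / (1 − 0.3319) = 1.497
Steady-state peak = C₀ × R = 4.85 × 1.497 = 7.260 mg/L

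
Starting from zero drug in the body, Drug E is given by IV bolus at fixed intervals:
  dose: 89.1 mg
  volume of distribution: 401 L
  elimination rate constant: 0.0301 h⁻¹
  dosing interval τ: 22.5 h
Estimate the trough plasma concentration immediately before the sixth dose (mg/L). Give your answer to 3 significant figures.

0.222 mg/L

C₀ per dose = Dose / Vd = 89.1 / 401 = 0.2222 mg/L
Fraction remaining after one interval: r = e^(−kτ) = e^(−0.03010 × 22.5) = 0.5080
Before dose 6, 5 doses have been given (aged 1τ, 2τ, 3τ, 4τ, 5τ).
C_trough = C₀ × (r + r² + … + r^5) = C₀ × r(1−r^5)/(1−r)
        = 0.2222 × 0.5080 × (1 − 0.03383) / (1 − 0.5080) = 0.2217 mg/L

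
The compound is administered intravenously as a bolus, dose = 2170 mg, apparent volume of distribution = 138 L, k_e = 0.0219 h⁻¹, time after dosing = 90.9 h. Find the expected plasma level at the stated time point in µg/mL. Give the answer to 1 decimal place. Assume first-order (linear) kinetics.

C₀ = Dose / Vd = 2170 / 138 = 15.72 mg/L
C = C₀ · e^(−k·t) = 15.72 × e^(−0.02190 × 90.9)
  = 15.72 × 0.1366 = 2.147 mg/L
(2.147 mg/L = 2.147 µg/mL)

2.1 µg/mL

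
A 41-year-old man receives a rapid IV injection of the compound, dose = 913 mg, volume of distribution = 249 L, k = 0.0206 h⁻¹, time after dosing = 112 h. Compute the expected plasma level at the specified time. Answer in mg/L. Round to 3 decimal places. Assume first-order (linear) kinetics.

C₀ = Dose / Vd = 913.0 / 249 = 3.667 mg/L
C = C₀ · e^(−k·t) = 3.667 × e^(−0.02060 × 112)
  = 3.667 × 0.09954 = 0.3650 mg/L

0.365 mg/L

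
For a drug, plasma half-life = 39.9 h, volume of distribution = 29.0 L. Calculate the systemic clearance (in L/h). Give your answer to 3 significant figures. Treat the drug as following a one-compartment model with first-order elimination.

0.504 L/h

k = ln2 / t½ = 0.693147 / 39.9 = 0.01737 h⁻¹
CL = k × Vd = 0.01737 × 29.0 = 0.5037 L/h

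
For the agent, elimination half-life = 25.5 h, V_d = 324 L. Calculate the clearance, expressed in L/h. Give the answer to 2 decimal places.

k = ln2 / t½ = 0.693147 / 25.5 = 0.02718 h⁻¹
CL = k × Vd = 0.02718 × 324 = 8.806 L/h

8.81 L/h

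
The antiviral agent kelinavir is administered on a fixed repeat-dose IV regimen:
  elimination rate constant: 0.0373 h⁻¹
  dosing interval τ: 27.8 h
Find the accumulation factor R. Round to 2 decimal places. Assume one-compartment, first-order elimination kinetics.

1.55

e^(−kτ) = e^(−0.03730 × 27.8) = 0.3545
Accumulation ratio R = 1 / (1 − e^(−kτ)) = 1 / (1 − 0.3545) = 1.549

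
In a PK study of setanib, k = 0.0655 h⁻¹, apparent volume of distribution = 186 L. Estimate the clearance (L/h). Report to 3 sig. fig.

CL = k × Vd = 0.0655 × 186 = 12.18 L/h

12.2 L/h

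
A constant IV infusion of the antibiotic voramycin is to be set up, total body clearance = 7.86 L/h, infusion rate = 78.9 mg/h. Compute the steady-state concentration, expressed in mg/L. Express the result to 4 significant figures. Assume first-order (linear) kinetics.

10.04 mg/L

At steady state Css = R₀ / CL = 78.9 / 7.860 = 10.04 mg/L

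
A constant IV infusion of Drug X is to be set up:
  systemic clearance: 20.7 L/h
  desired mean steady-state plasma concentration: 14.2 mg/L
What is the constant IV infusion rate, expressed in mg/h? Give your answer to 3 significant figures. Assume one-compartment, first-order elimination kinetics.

294 mg/h

At steady state, infusion rate R₀ = Css × CL = 14.2 × 20.70 = 293.9 mg/h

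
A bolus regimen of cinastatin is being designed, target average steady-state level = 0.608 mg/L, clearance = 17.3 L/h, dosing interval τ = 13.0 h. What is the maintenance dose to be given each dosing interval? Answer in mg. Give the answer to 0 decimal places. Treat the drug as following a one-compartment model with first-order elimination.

At steady state, Dose/τ = Css × CL.
Dose = Css × CL × τ = 0.608 × 17.30 × 13.0 = 136.7 mg

137 mg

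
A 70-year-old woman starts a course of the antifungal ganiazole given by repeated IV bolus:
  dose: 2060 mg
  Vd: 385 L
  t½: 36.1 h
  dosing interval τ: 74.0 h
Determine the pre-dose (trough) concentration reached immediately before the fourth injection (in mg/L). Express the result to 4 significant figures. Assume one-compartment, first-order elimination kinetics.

1.680 mg/L

C₀ per dose = Dose / Vd = 2060 / 385 = 5.351 mg/L
k = ln2 / t½ = 0.693147 / 36.1 = 0.01920 h⁻¹
Fraction remaining after one interval: r = e^(−kτ) = e^(−0.01920 × 74.0) = 0.2415
Before dose 4, 3 doses have been given (aged 1τ, 2τ, 3τ).
C_trough = C₀ × (r + r² + … + r^3) = C₀ × r(1−r^3)/(1−r)
        = 5.351 × 0.2415 × (1 − 0.01408) / (1 − 0.2415) = 1.680 mg/L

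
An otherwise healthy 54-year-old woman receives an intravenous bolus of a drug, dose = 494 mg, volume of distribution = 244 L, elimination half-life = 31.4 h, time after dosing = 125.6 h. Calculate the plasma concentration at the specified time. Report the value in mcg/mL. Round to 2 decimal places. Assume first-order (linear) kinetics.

C₀ = Dose / Vd = 494.0 / 244 = 2.025 mg/L
k = ln2 / t½ = 0.693147 / 31.4 = 0.02207 h⁻¹
t / t½ = 125.6 / 31.4 = 4 half-lives
C = C₀ × (1/2)^4 = 2.025 × 0.06250 = 0.1266 mg/L
(0.1266 mg/L = 0.1266 mcg/mL)

0.13 mcg/mL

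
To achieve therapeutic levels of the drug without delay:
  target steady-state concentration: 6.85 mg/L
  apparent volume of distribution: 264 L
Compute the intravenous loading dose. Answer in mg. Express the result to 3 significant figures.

LD = Css × Vd = 6.85 × 264 = 1808 mg

1810 mg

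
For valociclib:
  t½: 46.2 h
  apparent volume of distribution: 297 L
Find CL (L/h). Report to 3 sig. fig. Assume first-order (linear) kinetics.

k = ln2 / t½ = 0.693147 / 46.2 = 0.01500 h⁻¹
CL = k × Vd = 0.01500 × 297 = 4.455 L/h

4.46 L/h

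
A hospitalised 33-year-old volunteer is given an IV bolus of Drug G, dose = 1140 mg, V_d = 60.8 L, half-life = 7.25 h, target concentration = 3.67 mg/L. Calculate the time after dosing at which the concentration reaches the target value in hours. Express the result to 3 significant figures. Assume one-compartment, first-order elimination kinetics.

17.1 h

C₀ = Dose / Vd = 1140 / 60.8 = 18.75 mg/L
k = ln2 / t½ = 0.693147 / 7.25 = 0.09561 h⁻¹
t = ln(C₀ / C) / k = ln(18.75 / 3.67) / 0.09561
  = ln(5.109) / 0.09561 = 1.631 / 0.09561 = 17.06 h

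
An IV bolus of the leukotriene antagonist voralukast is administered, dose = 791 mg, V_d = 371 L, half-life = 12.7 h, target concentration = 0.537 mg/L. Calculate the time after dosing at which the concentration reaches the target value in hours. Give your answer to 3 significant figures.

C₀ = Dose / Vd = 791.0 / 371 = 2.132 mg/L
k = ln2 / t½ = 0.693147 / 12.7 = 0.05458 h⁻¹
t = ln(C₀ / C) / k = ln(2.132 / 0.537) / 0.05458
  = ln(3.970) / 0.05458 = 1.379 / 0.05458 = 25.27 h

25.3 h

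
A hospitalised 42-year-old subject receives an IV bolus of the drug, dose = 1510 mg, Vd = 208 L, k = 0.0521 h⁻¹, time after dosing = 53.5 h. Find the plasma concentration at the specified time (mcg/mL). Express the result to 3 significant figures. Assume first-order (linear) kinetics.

C₀ = Dose / Vd = 1510 / 208 = 7.260 mg/L
C = C₀ · e^(−k·t) = 7.260 × e^(−0.05210 × 53.5)
  = 7.260 × 0.06158 = 0.4471 mg/L
(0.4471 mg/L = 0.4471 mcg/mL)

0.447 mcg/mL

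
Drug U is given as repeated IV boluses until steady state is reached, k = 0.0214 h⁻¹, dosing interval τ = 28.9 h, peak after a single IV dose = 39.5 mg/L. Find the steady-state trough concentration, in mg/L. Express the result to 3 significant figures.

e^(−kτ) = e^(−0.02140 × 28.9) = 0.5388
Accumulation ratio R = 1 / (1 − e^(−kτ)) = 1 / (1 − 0.5388) = 2.168
Steady-state trough = C₀ × R × e^(−kτ) = 39.5 × 2.168 × 0.5388 = 46.14 mg/L

46.1 mg/L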